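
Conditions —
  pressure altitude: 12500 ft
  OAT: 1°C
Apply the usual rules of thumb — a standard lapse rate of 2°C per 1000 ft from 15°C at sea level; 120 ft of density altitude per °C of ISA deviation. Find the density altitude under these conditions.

13820 ft

ISA temperature at 12500 ft = 15 − 2 × (12500/1000) = -10°C.
ISA deviation = 1 − (-10) = +11°C.
Density altitude = 12500 + 120 × (11) = 12500 + (+1320) = 13820 ft.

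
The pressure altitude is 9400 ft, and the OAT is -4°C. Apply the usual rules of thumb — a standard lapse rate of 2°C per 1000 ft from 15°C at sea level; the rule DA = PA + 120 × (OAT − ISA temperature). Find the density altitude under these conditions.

ISA temperature at 9400 ft = 15 − 2 × (9400/1000) = -3.8°C.
ISA deviation = -4 − (-3.8) = -0.2°C.
Density altitude = 9400 + 120 × (-0.2) = 9400 + (-24) = 9376 ft.

9376 ft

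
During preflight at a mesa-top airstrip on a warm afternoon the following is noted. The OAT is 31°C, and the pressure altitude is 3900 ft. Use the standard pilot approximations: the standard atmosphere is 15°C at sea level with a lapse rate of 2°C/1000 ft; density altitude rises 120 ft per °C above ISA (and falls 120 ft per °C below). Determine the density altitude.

ISA temperature at 3900 ft = 15 − 2 × (3900/1000) = 7.2°C.
ISA deviation = 31 − 7.2 = +23.8°C.
Density altitude = 3900 + 120 × (23.8) = 3900 + (+2856) = 6756 ft.

6756 ft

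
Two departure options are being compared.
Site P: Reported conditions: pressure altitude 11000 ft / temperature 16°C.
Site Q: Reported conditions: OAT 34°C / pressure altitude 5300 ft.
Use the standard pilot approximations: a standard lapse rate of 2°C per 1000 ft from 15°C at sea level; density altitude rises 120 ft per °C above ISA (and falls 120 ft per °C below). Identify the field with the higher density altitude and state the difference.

Site P by 4908 ft

Site P: ISA temp = -7°C, deviation +23°C, DA = 11000 + 120 × 23 = 13760 ft.
Site Q: ISA temp = 4.4°C, deviation +29.6°C, DA = 5300 + 120 × 29.6 = 8852 ft.
Site P is higher by 13760 − 8852 = 4908 ft.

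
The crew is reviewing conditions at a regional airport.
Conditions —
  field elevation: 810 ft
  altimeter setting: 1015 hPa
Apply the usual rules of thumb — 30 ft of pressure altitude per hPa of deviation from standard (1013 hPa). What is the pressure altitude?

Pressure correction = (1013 − 1015) × 30 = -60 ft.
Pressure altitude = 810 + (-60) = 750 ft.

750 ft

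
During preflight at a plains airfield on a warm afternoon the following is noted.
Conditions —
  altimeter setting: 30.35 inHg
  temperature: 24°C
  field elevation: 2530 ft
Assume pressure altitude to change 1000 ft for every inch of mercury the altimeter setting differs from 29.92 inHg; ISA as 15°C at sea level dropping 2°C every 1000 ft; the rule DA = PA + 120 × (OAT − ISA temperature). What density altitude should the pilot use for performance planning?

3684 ft

Pressure altitude = 2530 + (29.92 − 30.35) × 1000 = 2530 + (-430) = 2100 ft.
ISA temperature at 2100 ft = 15 − 2 × (2100/1000) = 10.8°C.
ISA deviation = 24 − 10.8 = +13.2°C.
Density altitude = 2100 + 120 × (13.2) = 3684 ft.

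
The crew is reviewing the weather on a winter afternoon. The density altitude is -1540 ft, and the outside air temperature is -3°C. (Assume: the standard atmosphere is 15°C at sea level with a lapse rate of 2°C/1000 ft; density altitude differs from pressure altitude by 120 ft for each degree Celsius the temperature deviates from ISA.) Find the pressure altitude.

500 ft

DA = PA + 120 × (OAT − (15 − 2·PA/1000)) = PA + 120·OAT − 1800 + 0.24·PA = 1.24·PA + 120·OAT − 1800.
So 1.24·PA = -1540 − 120 × (-3) + 1800 = 620.
PA = 620 / 1.24 = 500 ft.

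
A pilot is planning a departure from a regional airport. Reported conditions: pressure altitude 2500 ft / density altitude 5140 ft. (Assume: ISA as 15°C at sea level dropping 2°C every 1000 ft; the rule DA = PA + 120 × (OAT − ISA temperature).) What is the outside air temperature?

32°C

Density altitude − pressure altitude = 5140 − 2500 = +2640 ft.
At 120 ft/°C that is an ISA deviation of 2640/120 = +22°C.
ISA temperature at 2500 ft = 15 − 2 × (2500/1000) = 10°C.
OAT = ISA + deviation = 10 + (+22) = 32°C.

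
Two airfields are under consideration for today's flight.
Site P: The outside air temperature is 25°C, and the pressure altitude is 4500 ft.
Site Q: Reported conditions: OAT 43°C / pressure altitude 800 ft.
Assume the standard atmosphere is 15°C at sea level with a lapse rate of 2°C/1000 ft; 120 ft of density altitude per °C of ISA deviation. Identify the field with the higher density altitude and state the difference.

Site P by 2428 ft

Site P: ISA temp = 6°C, deviation +19°C, DA = 4500 + 120 × 19 = 6780 ft.
Site Q: ISA temp = 13.4°C, deviation +29.6°C, DA = 800 + 120 × 29.6 = 4352 ft.
Site P is higher by 6780 − 4352 = 2428 ft.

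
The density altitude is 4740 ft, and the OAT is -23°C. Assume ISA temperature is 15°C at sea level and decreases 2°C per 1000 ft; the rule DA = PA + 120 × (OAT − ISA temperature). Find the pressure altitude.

7500 ft

DA = PA + 120 × (OAT − (15 − 2·PA/1000)) = PA + 120·OAT − 1800 + 0.24·PA = 1.24·PA + 120·OAT − 1800.
So 1.24·PA = 4740 − 120 × (-23) + 1800 = 9300.
PA = 9300 / 1.24 = 7500 ft.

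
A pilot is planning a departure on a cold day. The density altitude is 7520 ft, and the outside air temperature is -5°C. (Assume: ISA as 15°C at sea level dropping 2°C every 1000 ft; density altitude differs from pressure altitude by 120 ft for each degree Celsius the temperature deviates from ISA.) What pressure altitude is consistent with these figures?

DA = PA + 120 × (OAT − (15 − 2·PA/1000)) = PA + 120·OAT − 1800 + 0.24·PA = 1.24·PA + 120·OAT − 1800.
So 1.24·PA = 7520 − 120 × (-5) + 1800 = 9920.
PA = 9920 / 1.24 = 8000 ft.

8000 ft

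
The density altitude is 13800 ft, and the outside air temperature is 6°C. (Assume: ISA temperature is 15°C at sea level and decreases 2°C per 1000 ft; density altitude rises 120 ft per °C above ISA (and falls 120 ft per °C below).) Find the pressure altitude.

12000 ft

DA = PA + 120 × (OAT − (15 − 2·PA/1000)) = PA + 120·OAT − 1800 + 0.24·PA = 1.24·PA + 120·OAT − 1800.
So 1.24·PA = 13800 − 120 × 6 + 1800 = 14880.
PA = 14880 / 1.24 = 12000 ft.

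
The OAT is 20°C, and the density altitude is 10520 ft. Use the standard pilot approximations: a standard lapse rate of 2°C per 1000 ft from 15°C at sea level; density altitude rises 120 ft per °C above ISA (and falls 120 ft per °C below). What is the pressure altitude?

8000 ft

DA = PA + 120 × (OAT − (15 − 2·PA/1000)) = PA + 120·OAT − 1800 + 0.24·PA = 1.24·PA + 120·OAT − 1800.
So 1.24·PA = 10520 − 120 × 20 + 1800 = 9920.
PA = 9920 / 1.24 = 8000 ft.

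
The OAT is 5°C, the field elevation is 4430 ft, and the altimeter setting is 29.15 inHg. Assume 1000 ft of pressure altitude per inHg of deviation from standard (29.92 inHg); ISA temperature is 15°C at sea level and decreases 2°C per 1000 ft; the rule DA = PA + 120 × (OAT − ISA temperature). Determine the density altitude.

Pressure altitude = 4430 + (29.92 − 29.15) × 1000 = 4430 + (+770) = 5200 ft.
ISA temperature at 5200 ft = 15 − 2 × (5200/1000) = 4.6°C.
ISA deviation = 5 − 4.6 = +0.4°C.
Density altitude = 5200 + 120 × (0.4) = 5248 ft.

5248 ft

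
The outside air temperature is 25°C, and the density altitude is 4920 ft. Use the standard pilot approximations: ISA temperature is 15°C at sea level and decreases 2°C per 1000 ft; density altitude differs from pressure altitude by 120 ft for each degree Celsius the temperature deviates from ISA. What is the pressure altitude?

3000 ft

DA = PA + 120 × (OAT − (15 − 2·PA/1000)) = PA + 120·OAT − 1800 + 0.24·PA = 1.24·PA + 120·OAT − 1800.
So 1.24·PA = 4920 − 120 × 25 + 1800 = 3720.
PA = 3720 / 1.24 = 3000 ft.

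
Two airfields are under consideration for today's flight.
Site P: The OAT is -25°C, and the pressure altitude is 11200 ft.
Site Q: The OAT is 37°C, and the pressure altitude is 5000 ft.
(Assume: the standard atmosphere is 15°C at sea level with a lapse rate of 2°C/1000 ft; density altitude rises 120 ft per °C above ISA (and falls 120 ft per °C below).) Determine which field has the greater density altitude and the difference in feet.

Site P: ISA temp = -7.4°C, deviation -17.6°C, DA = 11200 + 120 × (-17.6) = 9088 ft.
Site Q: ISA temp = 5°C, deviation +32°C, DA = 5000 + 120 × 32 = 8840 ft.
Site P is higher by 9088 − 8840 = 248 ft.

Site P by 248 ft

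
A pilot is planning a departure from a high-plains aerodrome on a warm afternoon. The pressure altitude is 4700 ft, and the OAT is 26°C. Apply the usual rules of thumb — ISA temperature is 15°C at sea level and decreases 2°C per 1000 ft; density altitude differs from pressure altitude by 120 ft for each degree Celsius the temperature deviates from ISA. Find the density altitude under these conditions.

7148 ft

ISA temperature at 4700 ft = 15 − 2 × (4700/1000) = 5.6°C.
ISA deviation = 26 − 5.6 = +20.4°C.
Density altitude = 4700 + 120 × (20.4) = 4700 + (+2448) = 7148 ft.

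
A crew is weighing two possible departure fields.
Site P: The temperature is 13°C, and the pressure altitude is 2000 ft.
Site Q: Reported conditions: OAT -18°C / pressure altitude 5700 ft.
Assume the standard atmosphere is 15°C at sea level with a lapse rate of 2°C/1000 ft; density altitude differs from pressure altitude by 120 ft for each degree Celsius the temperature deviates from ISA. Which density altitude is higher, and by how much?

Site Q by 868 ft

Site P: ISA temp = 11°C, deviation +2°C, DA = 2000 + 120 × 2 = 2240 ft.
Site Q: ISA temp = 3.6°C, deviation -21.6°C, DA = 5700 + 120 × (-21.6) = 3108 ft.
Site Q is higher by 3108 − 2240 = 868 ft.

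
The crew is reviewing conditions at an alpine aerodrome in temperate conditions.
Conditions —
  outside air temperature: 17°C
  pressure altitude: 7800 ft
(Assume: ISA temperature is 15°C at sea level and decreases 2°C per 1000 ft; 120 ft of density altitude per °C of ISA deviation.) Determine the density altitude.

ISA temperature at 7800 ft = 15 − 2 × (7800/1000) = -0.6°C.
ISA deviation = 17 − (-0.6) = +17.6°C.
Density altitude = 7800 + 120 × (17.6) = 7800 + (+2112) = 9912 ft.

9912 ft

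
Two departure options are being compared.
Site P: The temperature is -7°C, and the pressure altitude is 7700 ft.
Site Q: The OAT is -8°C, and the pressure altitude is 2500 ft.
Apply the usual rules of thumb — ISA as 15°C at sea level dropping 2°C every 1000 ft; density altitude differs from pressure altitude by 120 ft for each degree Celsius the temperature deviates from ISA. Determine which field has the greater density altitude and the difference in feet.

Site P: ISA temp = -0.4°C, deviation -6.6°C, DA = 7700 + 120 × (-6.6) = 6908 ft.
Site Q: ISA temp = 10°C, deviation -18°C, DA = 2500 + 120 × (-18) = 340 ft.
Site P is higher by 6908 − 340 = 6568 ft.

Site P by 6568 ft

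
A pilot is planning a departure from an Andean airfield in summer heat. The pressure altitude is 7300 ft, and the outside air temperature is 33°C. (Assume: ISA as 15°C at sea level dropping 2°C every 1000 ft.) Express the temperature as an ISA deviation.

ISA+32.6°C

ISA temperature at 7300 ft = 15 − 2 × (7300/1000) = 0.4°C.
Deviation = OAT − ISA = 33 − 0.4 = +32.6°C.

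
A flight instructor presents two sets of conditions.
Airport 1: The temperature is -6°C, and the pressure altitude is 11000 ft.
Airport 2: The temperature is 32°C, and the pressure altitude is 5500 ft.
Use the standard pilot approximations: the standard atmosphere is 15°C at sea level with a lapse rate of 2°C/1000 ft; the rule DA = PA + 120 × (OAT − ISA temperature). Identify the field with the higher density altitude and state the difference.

Airport 1 by 2260 ft

Airport 1: ISA temp = -7°C, deviation +1°C, DA = 11000 + 120 × 1 = 11120 ft.
Airport 2: ISA temp = 4°C, deviation +28°C, DA = 5500 + 120 × 28 = 8860 ft.
Airport 1 is higher by 11120 − 8860 = 2260 ft.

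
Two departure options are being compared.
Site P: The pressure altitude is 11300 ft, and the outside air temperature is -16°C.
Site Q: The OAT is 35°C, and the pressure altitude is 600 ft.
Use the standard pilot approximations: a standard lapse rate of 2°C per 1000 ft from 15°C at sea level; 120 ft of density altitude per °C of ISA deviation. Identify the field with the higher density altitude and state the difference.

Site P: ISA temp = -7.6°C, deviation -8.4°C, DA = 11300 + 120 × (-8.4) = 10292 ft.
Site Q: ISA temp = 13.8°C, deviation +21.2°C, DA = 600 + 120 × 21.2 = 3144 ft.
Site P is higher by 10292 − 3144 = 7148 ft.

Site P by 7148 ft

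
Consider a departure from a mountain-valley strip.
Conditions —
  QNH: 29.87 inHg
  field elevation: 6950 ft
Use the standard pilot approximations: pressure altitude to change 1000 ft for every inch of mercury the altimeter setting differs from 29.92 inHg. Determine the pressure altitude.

Pressure correction = (29.92 − 29.87) × 1000 = +50 ft.
Pressure altitude = 6950 + (+50) = 7000 ft.

7000 ft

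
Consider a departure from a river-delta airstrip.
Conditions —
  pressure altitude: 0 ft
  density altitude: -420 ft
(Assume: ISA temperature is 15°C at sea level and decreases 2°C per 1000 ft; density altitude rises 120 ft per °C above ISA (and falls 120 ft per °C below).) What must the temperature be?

Density altitude − pressure altitude = -420 − 0 = -420 ft.
At 120 ft/°C that is an ISA deviation of -420/120 = -3.5°C.
ISA temperature at 0 ft = 15 − 2 × (0/1000) = 15°C.
OAT = ISA + deviation = 15 + (-3.5) = 11.5°C.

11.5°C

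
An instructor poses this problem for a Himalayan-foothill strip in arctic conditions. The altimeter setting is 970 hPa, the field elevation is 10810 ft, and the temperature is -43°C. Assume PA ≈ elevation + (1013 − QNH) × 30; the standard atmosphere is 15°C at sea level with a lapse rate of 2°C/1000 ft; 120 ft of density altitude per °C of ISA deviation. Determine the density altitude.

Pressure altitude = 10810 + (1013 − 970) × 30 = 10810 + (+1290) = 12100 ft.
ISA temperature at 12100 ft = 15 − 2 × (12100/1000) = -9.2°C.
ISA deviation = -43 − (-9.2) = -33.8°C.
Density altitude = 12100 + 120 × (-33.8) = 8044 ft.

8044 ft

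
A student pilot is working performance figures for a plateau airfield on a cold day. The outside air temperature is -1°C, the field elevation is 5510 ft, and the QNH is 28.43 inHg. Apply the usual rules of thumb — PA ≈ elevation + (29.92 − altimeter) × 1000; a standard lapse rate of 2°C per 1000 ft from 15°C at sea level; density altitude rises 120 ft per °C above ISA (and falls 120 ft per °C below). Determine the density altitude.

6760 ft

Pressure altitude = 5510 + (29.92 − 28.43) × 1000 = 5510 + (+1490) = 7000 ft.
ISA temperature at 7000 ft = 15 − 2 × (7000/1000) = 1°C.
ISA deviation = -1 − 1 = -2°C.
Density altitude = 7000 + 120 × (-2) = 6760 ft.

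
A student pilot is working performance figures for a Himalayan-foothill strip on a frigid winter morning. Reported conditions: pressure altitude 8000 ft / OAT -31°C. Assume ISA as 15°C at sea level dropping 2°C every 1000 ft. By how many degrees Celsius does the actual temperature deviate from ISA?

ISA-30°C

ISA temperature at 8000 ft = 15 − 2 × (8000/1000) = -1°C.
Deviation = OAT − ISA = -31 − (-1) = -30°C.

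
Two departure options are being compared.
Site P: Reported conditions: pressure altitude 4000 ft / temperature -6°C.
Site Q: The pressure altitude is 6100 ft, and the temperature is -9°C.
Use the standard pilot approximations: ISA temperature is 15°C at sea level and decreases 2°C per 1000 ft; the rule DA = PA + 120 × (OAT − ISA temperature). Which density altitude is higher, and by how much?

Site P: ISA temp = 7°C, deviation -13°C, DA = 4000 + 120 × (-13) = 2440 ft.
Site Q: ISA temp = 2.8°C, deviation -11.8°C, DA = 6100 + 120 × (-11.8) = 4684 ft.
Site Q is higher by 4684 − 2440 = 2244 ft.

Site Q by 2244 ft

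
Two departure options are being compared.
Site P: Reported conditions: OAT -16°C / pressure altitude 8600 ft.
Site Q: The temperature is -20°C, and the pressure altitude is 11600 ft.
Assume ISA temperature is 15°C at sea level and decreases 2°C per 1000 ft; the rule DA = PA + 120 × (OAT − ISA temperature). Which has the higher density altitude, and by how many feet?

Site Q by 3240 ft

Site P: ISA temp = -2.2°C, deviation -13.8°C, DA = 8600 + 120 × (-13.8) = 6944 ft.
Site Q: ISA temp = -8.2°C, deviation -11.8°C, DA = 11600 + 120 × (-11.8) = 10184 ft.
Site Q is higher by 10184 − 6944 = 3240 ft.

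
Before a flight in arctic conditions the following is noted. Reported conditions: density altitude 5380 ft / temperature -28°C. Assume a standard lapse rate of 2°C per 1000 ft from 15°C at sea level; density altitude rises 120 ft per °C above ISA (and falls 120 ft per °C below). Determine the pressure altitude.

DA = PA + 120 × (OAT − (15 − 2·PA/1000)) = PA + 120·OAT − 1800 + 0.24·PA = 1.24·PA + 120·OAT − 1800.
So 1.24·PA = 5380 − 120 × (-28) + 1800 = 10540.
PA = 10540 / 1.24 = 8500 ft.

8500 ft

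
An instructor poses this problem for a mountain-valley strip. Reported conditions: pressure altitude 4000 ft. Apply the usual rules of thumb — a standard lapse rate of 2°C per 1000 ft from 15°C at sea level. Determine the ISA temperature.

ISA temperature = 15 − 2 × (4000/1000) = 15 − 8 = 7°C.

7°C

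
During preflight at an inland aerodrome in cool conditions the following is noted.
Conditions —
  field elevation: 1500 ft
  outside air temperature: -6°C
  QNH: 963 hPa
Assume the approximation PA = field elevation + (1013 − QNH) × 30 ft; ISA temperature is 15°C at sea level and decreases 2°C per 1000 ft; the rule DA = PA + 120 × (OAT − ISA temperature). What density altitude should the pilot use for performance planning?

1200 ft

Pressure altitude = 1500 + (1013 − 963) × 30 = 1500 + (+1500) = 3000 ft.
ISA temperature at 3000 ft = 15 − 2 × (3000/1000) = 9°C.
ISA deviation = -6 − 9 = -15°C.
Density altitude = 3000 + 120 × (-15) = 1200 ft.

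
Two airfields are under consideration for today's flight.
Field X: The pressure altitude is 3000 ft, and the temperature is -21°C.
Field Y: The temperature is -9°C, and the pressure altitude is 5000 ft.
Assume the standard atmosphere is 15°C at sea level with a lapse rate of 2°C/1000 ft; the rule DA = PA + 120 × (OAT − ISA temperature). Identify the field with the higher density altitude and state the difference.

Field Y by 3920 ft

Field X: ISA temp = 9°C, deviation -30°C, DA = 3000 + 120 × (-30) = -600 ft.
Field Y: ISA temp = 5°C, deviation -14°C, DA = 5000 + 120 × (-14) = 3320 ft.
Field Y is higher by 3320 − (-600) = 3920 ft.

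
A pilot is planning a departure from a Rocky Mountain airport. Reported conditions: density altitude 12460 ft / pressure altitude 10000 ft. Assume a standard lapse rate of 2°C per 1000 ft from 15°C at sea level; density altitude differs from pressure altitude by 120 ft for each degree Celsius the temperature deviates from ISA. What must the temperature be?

Density altitude − pressure altitude = 12460 − 10000 = +2460 ft.
At 120 ft/°C that is an ISA deviation of 2460/120 = +20.5°C.
ISA temperature at 10000 ft = 15 − 2 × (10000/1000) = -5°C.
OAT = ISA + deviation = -5 + (+20.5) = 15.5°C.

15.5°C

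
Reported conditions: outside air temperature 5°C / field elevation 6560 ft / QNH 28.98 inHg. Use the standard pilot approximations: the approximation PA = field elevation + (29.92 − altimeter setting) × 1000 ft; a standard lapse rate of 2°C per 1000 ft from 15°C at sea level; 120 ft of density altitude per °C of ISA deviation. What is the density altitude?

Pressure altitude = 6560 + (29.92 − 28.98) × 1000 = 6560 + (+940) = 7500 ft.
ISA temperature at 7500 ft = 15 − 2 × (7500/1000) = 0°C.
ISA deviation = 5 − 0 = +5°C.
Density altitude = 7500 + 120 × (5) = 8100 ft.

8100 ft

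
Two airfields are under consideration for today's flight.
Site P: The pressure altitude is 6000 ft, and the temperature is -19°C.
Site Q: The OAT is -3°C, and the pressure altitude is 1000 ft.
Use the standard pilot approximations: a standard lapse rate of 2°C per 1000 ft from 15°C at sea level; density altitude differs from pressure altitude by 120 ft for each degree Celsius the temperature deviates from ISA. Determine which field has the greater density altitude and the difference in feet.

Site P: ISA temp = 3°C, deviation -22°C, DA = 6000 + 120 × (-22) = 3360 ft.
Site Q: ISA temp = 13°C, deviation -16°C, DA = 1000 + 120 × (-16) = -920 ft.
Site P is higher by 3360 − (-920) = 4280 ft.

Site P by 4280 ft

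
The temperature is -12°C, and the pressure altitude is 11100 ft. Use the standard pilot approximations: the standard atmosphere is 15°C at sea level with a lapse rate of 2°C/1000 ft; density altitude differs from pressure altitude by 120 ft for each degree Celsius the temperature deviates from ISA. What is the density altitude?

ISA temperature at 11100 ft = 15 − 2 × (11100/1000) = -7.2°C.
ISA deviation = -12 − (-7.2) = -4.8°C.
Density altitude = 11100 + 120 × (-4.8) = 11100 + (-576) = 10524 ft.

10524 ft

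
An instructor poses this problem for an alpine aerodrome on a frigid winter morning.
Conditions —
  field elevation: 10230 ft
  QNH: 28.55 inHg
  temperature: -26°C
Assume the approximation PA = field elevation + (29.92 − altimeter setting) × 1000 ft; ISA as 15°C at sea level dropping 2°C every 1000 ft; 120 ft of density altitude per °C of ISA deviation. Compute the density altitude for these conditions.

Pressure altitude = 10230 + (29.92 − 28.55) × 1000 = 10230 + (+1370) = 11600 ft.
ISA temperature at 11600 ft = 15 − 2 × (11600/1000) = -8.2°C.
ISA deviation = -26 − (-8.2) = -17.8°C.
Density altitude = 11600 + 120 × (-17.8) = 9464 ft.

9464 ft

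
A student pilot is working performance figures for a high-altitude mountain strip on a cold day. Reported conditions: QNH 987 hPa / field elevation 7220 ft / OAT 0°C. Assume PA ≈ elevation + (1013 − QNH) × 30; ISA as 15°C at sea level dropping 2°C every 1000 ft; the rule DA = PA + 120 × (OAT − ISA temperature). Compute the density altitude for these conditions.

8120 ft

Pressure altitude = 7220 + (1013 − 987) × 30 = 7220 + (+780) = 8000 ft.
ISA temperature at 8000 ft = 15 − 2 × (8000/1000) = -1°C.
ISA deviation = 0 − (-1) = +1°C.
Density altitude = 8000 + 120 × (1) = 8120 ft.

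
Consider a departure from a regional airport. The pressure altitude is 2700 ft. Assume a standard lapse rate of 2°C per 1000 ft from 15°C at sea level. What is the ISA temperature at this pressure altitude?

ISA temperature = 15 − 2 × (2700/1000) = 15 − 5.4 = 9.6°C.

9.6°C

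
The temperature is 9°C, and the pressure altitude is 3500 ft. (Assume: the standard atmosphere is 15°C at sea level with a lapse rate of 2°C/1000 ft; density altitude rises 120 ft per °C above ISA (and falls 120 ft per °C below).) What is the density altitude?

3620 ft

ISA temperature at 3500 ft = 15 − 2 × (3500/1000) = 8°C.
ISA deviation = 9 − 8 = +1°C.
Density altitude = 3500 + 120 × (1) = 3500 + (+120) = 3620 ft.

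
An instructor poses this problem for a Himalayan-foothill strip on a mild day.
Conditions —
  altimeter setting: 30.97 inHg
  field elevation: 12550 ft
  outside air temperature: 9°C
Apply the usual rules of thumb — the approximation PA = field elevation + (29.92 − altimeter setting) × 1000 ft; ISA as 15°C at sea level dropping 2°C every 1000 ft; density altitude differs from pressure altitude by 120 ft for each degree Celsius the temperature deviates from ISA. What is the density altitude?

13540 ft

Pressure altitude = 12550 + (29.92 − 30.97) × 1000 = 12550 + (-1050) = 11500 ft.
ISA temperature at 11500 ft = 15 − 2 × (11500/1000) = -8°C.
ISA deviation = 9 − (-8) = +17°C.
Density altitude = 11500 + 120 × (17) = 13540 ft.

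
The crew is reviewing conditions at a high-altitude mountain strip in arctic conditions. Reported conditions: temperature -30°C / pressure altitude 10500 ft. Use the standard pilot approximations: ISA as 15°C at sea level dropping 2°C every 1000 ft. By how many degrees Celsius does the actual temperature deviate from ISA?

ISA temperature at 10500 ft = 15 − 2 × (10500/1000) = -6°C.
Deviation = OAT − ISA = -30 − (-6) = -24°C.

ISA-24°C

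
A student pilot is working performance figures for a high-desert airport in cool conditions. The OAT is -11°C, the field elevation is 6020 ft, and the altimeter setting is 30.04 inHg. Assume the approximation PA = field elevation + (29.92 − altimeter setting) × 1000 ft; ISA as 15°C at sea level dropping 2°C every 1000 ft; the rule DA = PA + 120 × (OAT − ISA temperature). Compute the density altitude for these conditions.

4196 ft

Pressure altitude = 6020 + (29.92 − 30.04) × 1000 = 6020 + (-120) = 5900 ft.
ISA temperature at 5900 ft = 15 − 2 × (5900/1000) = 3.2°C.
ISA deviation = -11 − 3.2 = -14.2°C.
Density altitude = 5900 + 120 × (-14.2) = 4196 ft.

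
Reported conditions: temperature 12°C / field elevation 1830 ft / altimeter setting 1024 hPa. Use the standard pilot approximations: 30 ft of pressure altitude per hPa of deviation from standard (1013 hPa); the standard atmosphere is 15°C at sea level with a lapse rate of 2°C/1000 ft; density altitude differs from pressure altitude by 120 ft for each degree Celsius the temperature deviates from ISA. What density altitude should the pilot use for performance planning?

Pressure altitude = 1830 + (1013 − 1024) × 30 = 1830 + (-330) = 1500 ft.
ISA temperature at 1500 ft = 15 − 2 × (1500/1000) = 12°C.
ISA deviation = 12 − 12 = 0°C.
Density altitude = 1500 + 120 × (0) = 1500 ft.

1500 ft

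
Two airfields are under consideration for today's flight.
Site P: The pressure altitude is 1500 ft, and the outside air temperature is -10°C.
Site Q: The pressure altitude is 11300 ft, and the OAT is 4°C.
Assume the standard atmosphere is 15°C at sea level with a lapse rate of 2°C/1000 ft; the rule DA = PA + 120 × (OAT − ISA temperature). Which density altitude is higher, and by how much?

Site Q by 13832 ft

Site P: ISA temp = 12°C, deviation -22°C, DA = 1500 + 120 × (-22) = -1140 ft.
Site Q: ISA temp = -7.6°C, deviation +11.6°C, DA = 11300 + 120 × 11.6 = 12692 ft.
Site Q is higher by 12692 − (-1140) = 13832 ft.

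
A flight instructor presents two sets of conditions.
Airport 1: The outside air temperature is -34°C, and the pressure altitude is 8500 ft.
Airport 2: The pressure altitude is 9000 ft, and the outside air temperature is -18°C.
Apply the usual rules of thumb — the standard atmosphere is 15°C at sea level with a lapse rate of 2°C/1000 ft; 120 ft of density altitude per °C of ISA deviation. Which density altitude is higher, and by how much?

Airport 1: ISA temp = -2°C, deviation -32°C, DA = 8500 + 120 × (-32) = 4660 ft.
Airport 2: ISA temp = -3°C, deviation -15°C, DA = 9000 + 120 × (-15) = 7200 ft.
Airport 2 is higher by 7200 − 4660 = 2540 ft.

Airport 2 by 2540 ft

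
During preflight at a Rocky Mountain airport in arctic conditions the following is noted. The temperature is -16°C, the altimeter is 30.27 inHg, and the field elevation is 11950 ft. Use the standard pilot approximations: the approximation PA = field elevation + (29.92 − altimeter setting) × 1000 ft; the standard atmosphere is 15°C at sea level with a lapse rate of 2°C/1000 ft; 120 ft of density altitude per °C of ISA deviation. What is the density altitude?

10664 ft

Pressure altitude = 11950 + (29.92 − 30.27) × 1000 = 11950 + (-350) = 11600 ft.
ISA temperature at 11600 ft = 15 − 2 × (11600/1000) = -8.2°C.
ISA deviation = -16 − (-8.2) = -7.8°C.
Density altitude = 11600 + 120 × (-7.8) = 10664 ft.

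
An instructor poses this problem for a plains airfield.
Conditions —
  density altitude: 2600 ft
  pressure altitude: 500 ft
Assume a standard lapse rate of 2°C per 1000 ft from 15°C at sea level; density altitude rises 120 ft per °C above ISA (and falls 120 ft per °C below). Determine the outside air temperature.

31.5°C

Density altitude − pressure altitude = 2600 − 500 = +2100 ft.
At 120 ft/°C that is an ISA deviation of 2100/120 = +17.5°C.
ISA temperature at 500 ft = 15 − 2 × (500/1000) = 14°C.
OAT = ISA + deviation = 14 + (+17.5) = 31.5°C.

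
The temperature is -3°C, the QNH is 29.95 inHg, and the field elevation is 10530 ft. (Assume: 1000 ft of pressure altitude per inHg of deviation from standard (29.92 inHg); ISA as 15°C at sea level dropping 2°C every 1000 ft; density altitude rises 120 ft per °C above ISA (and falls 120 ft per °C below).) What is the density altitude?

Pressure altitude = 10530 + (29.92 − 29.95) × 1000 = 10530 + (-30) = 10500 ft.
ISA temperature at 10500 ft = 15 − 2 × (10500/1000) = -6°C.
ISA deviation = -3 − (-6) = +3°C.
Density altitude = 10500 + 120 × (3) = 10860 ft.

10860 ft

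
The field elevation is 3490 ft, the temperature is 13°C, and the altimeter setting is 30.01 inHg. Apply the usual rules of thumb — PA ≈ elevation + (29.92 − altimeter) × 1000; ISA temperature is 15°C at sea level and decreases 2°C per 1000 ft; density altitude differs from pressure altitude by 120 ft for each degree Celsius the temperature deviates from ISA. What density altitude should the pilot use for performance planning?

Pressure altitude = 3490 + (29.92 − 30.01) × 1000 = 3490 + (-90) = 3400 ft.
ISA temperature at 3400 ft = 15 − 2 × (3400/1000) = 8.2°C.
ISA deviation = 13 − 8.2 = +4.8°C.
Density altitude = 3400 + 120 × (4.8) = 3976 ft.

3976 ft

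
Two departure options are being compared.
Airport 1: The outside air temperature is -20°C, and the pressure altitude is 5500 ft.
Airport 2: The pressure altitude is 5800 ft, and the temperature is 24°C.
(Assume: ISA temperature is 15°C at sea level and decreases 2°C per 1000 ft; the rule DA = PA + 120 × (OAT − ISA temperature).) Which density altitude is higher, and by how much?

Airport 1: ISA temp = 4°C, deviation -24°C, DA = 5500 + 120 × (-24) = 2620 ft.
Airport 2: ISA temp = 3.4°C, deviation +20.6°C, DA = 5800 + 120 × 20.6 = 8272 ft.
Airport 2 is higher by 8272 − 2620 = 5652 ft.

Airport 2 by 5652 ft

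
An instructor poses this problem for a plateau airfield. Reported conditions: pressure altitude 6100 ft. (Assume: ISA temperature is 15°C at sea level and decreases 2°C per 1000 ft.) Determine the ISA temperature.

ISA temperature = 15 − 2 × (6100/1000) = 15 − 12.2 = 2.8°C.

2.8°C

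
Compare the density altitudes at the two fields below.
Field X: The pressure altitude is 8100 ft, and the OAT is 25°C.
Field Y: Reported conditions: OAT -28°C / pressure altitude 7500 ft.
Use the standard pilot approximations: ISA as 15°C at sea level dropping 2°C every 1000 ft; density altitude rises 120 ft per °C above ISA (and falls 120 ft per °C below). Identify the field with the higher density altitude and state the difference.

Field X by 7104 ft

Field X: ISA temp = -1.2°C, deviation +26.2°C, DA = 8100 + 120 × 26.2 = 11244 ft.
Field Y: ISA temp = 0°C, deviation -28°C, DA = 7500 + 120 × (-28) = 4140 ft.
Field X is higher by 11244 − 4140 = 7104 ft.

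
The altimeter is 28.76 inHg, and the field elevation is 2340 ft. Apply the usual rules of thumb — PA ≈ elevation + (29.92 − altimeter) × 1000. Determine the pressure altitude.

Pressure correction = (29.92 − 28.76) × 1000 = +1160 ft.
Pressure altitude = 2340 + (+1160) = 3500 ft.

3500 ft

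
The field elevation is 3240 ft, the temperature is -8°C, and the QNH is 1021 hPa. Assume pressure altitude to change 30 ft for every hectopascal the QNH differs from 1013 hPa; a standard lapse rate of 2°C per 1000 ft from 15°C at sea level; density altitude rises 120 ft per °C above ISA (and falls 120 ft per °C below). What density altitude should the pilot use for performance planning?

960 ft

Pressure altitude = 3240 + (1013 − 1021) × 30 = 3240 + (-240) = 3000 ft.
ISA temperature at 3000 ft = 15 − 2 × (3000/1000) = 9°C.
ISA deviation = -8 − 9 = -17°C.
Density altitude = 3000 + 120 × (-17) = 960 ft.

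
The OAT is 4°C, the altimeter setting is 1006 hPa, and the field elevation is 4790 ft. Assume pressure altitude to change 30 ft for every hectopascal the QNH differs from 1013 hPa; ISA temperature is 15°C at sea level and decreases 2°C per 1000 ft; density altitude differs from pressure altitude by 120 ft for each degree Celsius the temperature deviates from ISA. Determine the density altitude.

Pressure altitude = 4790 + (1013 − 1006) × 30 = 4790 + (+210) = 5000 ft.
ISA temperature at 5000 ft = 15 − 2 × (5000/1000) = 5°C.
ISA deviation = 4 − 5 = -1°C.
Density altitude = 5000 + 120 × (-1) = 4880 ft.

4880 ft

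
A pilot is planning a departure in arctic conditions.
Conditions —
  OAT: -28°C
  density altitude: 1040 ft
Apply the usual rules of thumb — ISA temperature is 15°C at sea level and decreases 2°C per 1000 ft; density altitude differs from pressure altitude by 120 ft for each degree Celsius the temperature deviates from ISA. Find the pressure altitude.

5000 ft

DA = PA + 120 × (OAT − (15 − 2·PA/1000)) = PA + 120·OAT − 1800 + 0.24·PA = 1.24·PA + 120·OAT − 1800.
So 1.24·PA = 1040 − 120 × (-28) + 1800 = 6200.
PA = 6200 / 1.24 = 5000 ft.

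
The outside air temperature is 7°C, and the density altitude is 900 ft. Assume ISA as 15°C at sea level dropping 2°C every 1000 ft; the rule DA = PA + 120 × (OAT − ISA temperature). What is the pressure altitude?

1500 ft

DA = PA + 120 × (OAT − (15 − 2·PA/1000)) = PA + 120·OAT − 1800 + 0.24·PA = 1.24·PA + 120·OAT − 1800.
So 1.24·PA = 900 − 120 × 7 + 1800 = 1860.
PA = 1860 / 1.24 = 1500 ft.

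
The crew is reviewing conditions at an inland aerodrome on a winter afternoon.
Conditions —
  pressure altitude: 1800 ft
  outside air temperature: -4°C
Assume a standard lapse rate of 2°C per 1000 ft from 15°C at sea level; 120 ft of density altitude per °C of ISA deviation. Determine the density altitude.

ISA temperature at 1800 ft = 15 − 2 × (1800/1000) = 11.4°C.
ISA deviation = -4 − 11.4 = -15.4°C.
Density altitude = 1800 + 120 × (-15.4) = 1800 + (-1848) = -48 ft.

-48 ft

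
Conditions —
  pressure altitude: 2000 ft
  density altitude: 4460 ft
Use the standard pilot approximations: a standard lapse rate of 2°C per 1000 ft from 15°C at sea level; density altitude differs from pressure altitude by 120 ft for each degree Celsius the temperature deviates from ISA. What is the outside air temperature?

31.5°C

Density altitude − pressure altitude = 4460 − 2000 = +2460 ft.
At 120 ft/°C that is an ISA deviation of 2460/120 = +20.5°C.
ISA temperature at 2000 ft = 15 − 2 × (2000/1000) = 11°C.
OAT = ISA + deviation = 11 + (+20.5) = 31.5°C.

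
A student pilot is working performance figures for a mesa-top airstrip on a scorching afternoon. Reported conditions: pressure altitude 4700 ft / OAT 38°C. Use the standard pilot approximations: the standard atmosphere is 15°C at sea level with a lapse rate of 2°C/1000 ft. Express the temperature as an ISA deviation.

ISA temperature at 4700 ft = 15 − 2 × (4700/1000) = 5.6°C.
Deviation = OAT − ISA = 38 − 5.6 = +32.4°C.

ISA+32.4°C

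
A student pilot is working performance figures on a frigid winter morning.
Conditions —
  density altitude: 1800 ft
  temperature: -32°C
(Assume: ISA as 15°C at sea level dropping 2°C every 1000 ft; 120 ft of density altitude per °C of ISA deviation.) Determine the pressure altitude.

6000 ft

DA = PA + 120 × (OAT − (15 − 2·PA/1000)) = PA + 120·OAT − 1800 + 0.24·PA = 1.24·PA + 120·OAT − 1800.
So 1.24·PA = 1800 − 120 × (-32) + 1800 = 7440.
PA = 7440 / 1.24 = 6000 ft.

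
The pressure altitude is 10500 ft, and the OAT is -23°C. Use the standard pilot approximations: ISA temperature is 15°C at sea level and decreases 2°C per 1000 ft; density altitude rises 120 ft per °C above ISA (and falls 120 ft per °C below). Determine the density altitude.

ISA temperature at 10500 ft = 15 − 2 × (10500/1000) = -6°C.
ISA deviation = -23 − (-6) = -17°C.
Density altitude = 10500 + 120 × (-17) = 10500 + (-2040) = 8460 ft.

8460 ft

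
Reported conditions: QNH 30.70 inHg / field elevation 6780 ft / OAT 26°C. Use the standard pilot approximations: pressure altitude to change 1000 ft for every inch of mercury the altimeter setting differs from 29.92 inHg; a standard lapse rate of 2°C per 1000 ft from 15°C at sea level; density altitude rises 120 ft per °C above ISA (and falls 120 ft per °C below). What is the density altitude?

Pressure altitude = 6780 + (29.92 − 30.70) × 1000 = 6780 + (-780) = 6000 ft.
ISA temperature at 6000 ft = 15 − 2 × (6000/1000) = 3°C.
ISA deviation = 26 − 3 = +23°C.
Density altitude = 6000 + 120 × (23) = 8760 ft.

8760 ft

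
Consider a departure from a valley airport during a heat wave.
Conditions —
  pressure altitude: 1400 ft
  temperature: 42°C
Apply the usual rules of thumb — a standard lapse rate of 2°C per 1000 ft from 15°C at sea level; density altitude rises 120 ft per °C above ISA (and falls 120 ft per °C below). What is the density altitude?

4976 ft

ISA temperature at 1400 ft = 15 − 2 × (1400/1000) = 12.2°C.
ISA deviation = 42 − 12.2 = +29.8°C.
Density altitude = 1400 + 120 × (29.8) = 1400 + (+3576) = 4976 ft.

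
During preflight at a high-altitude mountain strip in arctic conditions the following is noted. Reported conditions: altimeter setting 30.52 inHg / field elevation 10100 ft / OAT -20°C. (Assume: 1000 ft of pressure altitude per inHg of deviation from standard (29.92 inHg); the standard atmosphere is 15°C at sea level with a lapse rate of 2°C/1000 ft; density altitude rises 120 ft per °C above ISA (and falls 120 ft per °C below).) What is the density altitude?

7580 ft

Pressure altitude = 10100 + (29.92 − 30.52) × 1000 = 10100 + (-600) = 9500 ft.
ISA temperature at 9500 ft = 15 − 2 × (9500/1000) = -4°C.
ISA deviation = -20 − (-4) = -16°C.
Density altitude = 9500 + 120 × (-16) = 7580 ft.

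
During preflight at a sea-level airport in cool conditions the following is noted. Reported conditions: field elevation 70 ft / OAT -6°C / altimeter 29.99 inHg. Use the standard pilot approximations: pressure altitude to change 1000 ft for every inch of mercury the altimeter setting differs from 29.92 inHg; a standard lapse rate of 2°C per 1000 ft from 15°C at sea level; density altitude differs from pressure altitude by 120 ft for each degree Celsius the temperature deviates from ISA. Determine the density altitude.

Pressure altitude = 70 + (29.92 − 29.99) × 1000 = 70 + (-70) = 0 ft.
ISA temperature at 0 ft = 15 − 2 × (0/1000) = 15°C.
ISA deviation = -6 − 15 = -21°C.
Density altitude = 0 + 120 × (-21) = -2520 ft.

-2520 ft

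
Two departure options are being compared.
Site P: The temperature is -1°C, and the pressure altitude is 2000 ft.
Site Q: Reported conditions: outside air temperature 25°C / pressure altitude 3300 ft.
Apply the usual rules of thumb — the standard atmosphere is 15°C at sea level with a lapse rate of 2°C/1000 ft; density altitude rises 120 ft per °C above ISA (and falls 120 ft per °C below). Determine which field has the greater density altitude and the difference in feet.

Site P: ISA temp = 11°C, deviation -12°C, DA = 2000 + 120 × (-12) = 560 ft.
Site Q: ISA temp = 8.4°C, deviation +16.6°C, DA = 3300 + 120 × 16.6 = 5292 ft.
Site Q is higher by 5292 − 560 = 4732 ft.

Site Q by 4732 ft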